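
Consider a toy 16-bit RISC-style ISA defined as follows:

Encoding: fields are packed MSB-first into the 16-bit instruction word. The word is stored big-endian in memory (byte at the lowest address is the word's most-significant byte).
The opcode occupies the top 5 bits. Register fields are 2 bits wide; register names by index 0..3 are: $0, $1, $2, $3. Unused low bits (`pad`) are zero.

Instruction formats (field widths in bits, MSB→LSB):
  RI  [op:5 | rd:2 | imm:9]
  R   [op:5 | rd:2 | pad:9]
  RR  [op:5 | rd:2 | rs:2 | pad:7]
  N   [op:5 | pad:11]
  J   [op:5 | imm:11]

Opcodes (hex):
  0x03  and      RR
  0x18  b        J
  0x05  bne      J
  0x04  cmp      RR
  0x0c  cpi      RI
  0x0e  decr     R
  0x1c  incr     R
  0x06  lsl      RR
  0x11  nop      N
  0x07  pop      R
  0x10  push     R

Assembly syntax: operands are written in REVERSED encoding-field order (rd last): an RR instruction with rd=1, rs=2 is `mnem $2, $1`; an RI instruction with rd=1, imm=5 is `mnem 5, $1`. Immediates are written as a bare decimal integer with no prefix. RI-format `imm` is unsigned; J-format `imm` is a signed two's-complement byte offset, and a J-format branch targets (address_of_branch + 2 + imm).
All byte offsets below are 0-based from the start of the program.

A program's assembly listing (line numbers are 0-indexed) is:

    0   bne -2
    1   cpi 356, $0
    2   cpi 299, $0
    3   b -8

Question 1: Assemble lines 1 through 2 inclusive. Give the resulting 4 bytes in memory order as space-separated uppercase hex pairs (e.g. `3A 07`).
1. cpi fields op=0xc:5|rd=0:2|imm=356:9 → word 6164h → 61 64
2. cpi fields op=0xc:5|rd=0:2|imm=299:9 → word 612bh → 61 2b

61 64 61 2B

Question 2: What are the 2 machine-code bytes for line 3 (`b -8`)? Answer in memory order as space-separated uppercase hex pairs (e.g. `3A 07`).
L3: b op=0x18:5|imm=-8:11 ⇒ 0xc7f8 ⇒ big c7 f8

C7 F8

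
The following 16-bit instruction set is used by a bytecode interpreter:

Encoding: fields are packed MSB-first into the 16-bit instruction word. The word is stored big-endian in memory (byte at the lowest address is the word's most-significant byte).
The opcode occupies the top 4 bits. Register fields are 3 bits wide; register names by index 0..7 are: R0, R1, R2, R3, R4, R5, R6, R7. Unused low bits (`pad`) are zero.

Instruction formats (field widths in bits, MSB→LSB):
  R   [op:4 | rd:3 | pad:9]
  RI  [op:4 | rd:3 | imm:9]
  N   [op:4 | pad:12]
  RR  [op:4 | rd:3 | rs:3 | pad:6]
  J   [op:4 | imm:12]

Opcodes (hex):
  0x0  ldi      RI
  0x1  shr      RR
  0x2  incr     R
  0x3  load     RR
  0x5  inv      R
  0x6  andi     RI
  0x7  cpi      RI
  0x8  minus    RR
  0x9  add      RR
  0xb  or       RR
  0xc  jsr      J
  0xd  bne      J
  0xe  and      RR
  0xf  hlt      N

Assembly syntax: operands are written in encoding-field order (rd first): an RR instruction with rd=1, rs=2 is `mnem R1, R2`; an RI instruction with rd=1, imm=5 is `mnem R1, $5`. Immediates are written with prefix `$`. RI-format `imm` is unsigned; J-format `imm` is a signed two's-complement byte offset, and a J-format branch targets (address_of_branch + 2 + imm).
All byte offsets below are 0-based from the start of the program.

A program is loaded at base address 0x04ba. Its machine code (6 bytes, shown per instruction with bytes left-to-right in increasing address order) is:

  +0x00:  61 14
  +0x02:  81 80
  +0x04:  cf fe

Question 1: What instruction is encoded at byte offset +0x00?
andi R0, $276

@+00  big-endian(61 14) = 0x6114
  top 4b → 0x6 → andi [RI]
  rd@[11:9]=0x0 ⇒ R0
  imm@[8:0]=0x114 ⇒ $276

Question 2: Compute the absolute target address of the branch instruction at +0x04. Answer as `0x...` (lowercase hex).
+0x04: cf fe ⇒ word 0xcffe (big)
  top 4b → 0xc → jsr [J]
  imm@[11:0]=0xffe (s12→-2) ⇒ $-2
  target = base 0x04ba + off 0x04 + 2 + imm -2 = 0x04be

0x04be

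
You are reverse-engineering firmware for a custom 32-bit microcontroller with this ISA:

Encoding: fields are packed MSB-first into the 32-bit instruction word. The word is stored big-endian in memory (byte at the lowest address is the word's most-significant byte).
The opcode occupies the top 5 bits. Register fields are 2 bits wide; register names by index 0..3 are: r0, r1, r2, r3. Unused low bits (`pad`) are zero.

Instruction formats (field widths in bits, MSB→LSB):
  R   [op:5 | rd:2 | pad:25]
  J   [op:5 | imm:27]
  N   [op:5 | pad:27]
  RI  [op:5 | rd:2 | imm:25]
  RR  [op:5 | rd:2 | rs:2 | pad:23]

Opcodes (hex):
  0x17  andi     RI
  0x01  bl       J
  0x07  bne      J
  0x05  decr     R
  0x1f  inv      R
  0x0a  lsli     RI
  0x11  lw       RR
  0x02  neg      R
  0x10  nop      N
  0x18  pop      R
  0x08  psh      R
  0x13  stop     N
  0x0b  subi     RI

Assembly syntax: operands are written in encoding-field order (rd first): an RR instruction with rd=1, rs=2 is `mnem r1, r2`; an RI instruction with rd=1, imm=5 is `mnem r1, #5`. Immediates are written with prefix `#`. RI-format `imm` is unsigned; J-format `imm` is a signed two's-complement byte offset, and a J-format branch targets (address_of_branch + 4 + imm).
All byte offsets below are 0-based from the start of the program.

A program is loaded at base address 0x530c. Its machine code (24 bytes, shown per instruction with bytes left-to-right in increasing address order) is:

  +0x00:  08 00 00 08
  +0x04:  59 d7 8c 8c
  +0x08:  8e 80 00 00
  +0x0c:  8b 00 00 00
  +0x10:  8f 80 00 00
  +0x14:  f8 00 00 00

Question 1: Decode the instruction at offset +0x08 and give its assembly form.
lw r3, r1

[08] 8e 80 00 00 → 0x8e800000
  top 5b → 0x11 → lw [RR]
  rd@[26:25]=0x3 ⇒ r3
  rs@[24:23]=0x1 ⇒ r1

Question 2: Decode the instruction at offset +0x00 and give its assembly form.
[00] 08 00 00 08 → 0x08000008
  top 5b → 0x1 → bl [J]
  imm: (w>>0)&0x7ffffff=0x8 → #8

bl #8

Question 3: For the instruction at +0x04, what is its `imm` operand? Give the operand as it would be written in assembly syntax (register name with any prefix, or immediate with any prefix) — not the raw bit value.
#30903436

off 0x04: read 59 d7 8c 8c as big → 0x59d78c8c
  opcode bits[31:27]=0xb: subi/RI
  rd@[26:25]=0x0 ⇒ r0
  imm@[24:0]=0x1d78c8c ⇒ #30903436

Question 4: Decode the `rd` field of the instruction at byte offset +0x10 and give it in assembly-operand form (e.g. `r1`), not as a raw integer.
off 0x10: read 8f 80 00 00 as big → 0x8f800000
  opcode bits[31:27]=0x11: lw/RR
  rd: (w>>25)&0x3=0x3 → r3
  rs: (w>>23)&0x3=0x3 → r3

r3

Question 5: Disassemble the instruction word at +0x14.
inv r0

[14] f8 00 00 00 → 0xf8000000
  top 5b → 0x1f → inv [R]
  rd: (w>>25)&0x3=0x0 → r0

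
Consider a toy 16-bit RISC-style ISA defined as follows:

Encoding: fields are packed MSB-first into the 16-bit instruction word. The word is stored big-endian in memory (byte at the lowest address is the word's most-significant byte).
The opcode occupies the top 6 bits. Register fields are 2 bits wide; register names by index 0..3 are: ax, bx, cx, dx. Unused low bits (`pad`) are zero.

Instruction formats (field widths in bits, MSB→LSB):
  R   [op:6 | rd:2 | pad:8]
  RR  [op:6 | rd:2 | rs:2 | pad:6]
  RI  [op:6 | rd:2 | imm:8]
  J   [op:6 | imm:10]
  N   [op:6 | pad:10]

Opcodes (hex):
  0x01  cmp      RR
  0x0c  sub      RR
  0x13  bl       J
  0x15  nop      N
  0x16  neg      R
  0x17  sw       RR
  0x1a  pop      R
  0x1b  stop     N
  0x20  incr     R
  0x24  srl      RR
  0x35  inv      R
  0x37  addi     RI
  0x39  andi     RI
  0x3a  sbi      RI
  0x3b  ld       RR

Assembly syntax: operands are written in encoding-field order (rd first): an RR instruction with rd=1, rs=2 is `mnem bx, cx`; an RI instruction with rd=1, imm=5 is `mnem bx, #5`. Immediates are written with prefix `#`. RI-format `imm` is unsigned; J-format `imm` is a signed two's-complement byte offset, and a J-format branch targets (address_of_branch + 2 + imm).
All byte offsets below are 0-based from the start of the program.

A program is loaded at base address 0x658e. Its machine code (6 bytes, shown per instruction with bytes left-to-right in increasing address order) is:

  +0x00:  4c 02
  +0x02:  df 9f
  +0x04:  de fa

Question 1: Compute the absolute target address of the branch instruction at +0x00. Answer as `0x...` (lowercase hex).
0x6592

+0x00: 4c 02 ⇒ word 0x4c02 (big)
  opcode bits[15:10]=0x13: bl/J
  imm: (w>>0)&0x3ff=0x2 → #2
  target = base 0x658e + off 0x00 + 2 + imm 2 = 0x6592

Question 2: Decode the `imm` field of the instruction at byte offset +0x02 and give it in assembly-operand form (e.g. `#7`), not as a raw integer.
off 0x02: read df 9f as big → 0xdf9f
  op=0xdf9f>>10=0x37 ⇒ addi (RI)
  rd: (w>>8)&0x3=0x3 → dx
  imm: (w>>0)&0xff=0x9f → #159

#159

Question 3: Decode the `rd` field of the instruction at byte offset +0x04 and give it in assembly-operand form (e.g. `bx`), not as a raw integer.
+0x04: de fa ⇒ word 0xdefa (big)
  op=0xdefa>>10=0x37 ⇒ addi (RI)
  rd: (w>>8)&0x3=0x2 → cx
  imm: (w>>0)&0xff=0xfa → #250

cx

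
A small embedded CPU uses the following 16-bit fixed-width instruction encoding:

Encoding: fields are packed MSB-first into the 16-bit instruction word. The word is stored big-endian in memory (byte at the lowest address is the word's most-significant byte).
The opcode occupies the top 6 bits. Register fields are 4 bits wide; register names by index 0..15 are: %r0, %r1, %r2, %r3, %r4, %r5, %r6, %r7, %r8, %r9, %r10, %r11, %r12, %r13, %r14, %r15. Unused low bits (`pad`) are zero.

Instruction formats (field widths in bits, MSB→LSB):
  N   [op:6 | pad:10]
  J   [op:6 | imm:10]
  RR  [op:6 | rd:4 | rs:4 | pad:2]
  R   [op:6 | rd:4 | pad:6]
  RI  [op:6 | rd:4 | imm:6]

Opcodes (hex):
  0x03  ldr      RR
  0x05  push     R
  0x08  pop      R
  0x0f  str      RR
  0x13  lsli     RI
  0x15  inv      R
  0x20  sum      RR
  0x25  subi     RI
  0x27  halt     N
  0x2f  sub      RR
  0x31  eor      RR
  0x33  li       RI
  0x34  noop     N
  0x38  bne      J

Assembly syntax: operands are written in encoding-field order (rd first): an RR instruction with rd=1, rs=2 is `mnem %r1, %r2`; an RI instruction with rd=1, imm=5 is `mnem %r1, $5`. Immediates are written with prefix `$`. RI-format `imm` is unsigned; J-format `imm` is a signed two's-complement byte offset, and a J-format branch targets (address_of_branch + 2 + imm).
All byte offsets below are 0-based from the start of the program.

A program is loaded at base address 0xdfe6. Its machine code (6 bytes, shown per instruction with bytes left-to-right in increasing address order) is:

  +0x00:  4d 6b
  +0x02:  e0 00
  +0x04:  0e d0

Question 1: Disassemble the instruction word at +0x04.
+0x04: 0e d0 ⇒ word 0x0ed0 (big)
  top 6b → 0x3 → ldr [RR]
  rd@[9:6]=0xb ⇒ %r11
  rs@[5:2]=0x4 ⇒ %r4

ldr %r11, %r4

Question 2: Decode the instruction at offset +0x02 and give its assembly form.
bne $0

off 0x02: read e0 00 as big → 0xe000
  top 6b → 0x38 → bne [J]
  imm@[9:0]=0x0 ⇒ $0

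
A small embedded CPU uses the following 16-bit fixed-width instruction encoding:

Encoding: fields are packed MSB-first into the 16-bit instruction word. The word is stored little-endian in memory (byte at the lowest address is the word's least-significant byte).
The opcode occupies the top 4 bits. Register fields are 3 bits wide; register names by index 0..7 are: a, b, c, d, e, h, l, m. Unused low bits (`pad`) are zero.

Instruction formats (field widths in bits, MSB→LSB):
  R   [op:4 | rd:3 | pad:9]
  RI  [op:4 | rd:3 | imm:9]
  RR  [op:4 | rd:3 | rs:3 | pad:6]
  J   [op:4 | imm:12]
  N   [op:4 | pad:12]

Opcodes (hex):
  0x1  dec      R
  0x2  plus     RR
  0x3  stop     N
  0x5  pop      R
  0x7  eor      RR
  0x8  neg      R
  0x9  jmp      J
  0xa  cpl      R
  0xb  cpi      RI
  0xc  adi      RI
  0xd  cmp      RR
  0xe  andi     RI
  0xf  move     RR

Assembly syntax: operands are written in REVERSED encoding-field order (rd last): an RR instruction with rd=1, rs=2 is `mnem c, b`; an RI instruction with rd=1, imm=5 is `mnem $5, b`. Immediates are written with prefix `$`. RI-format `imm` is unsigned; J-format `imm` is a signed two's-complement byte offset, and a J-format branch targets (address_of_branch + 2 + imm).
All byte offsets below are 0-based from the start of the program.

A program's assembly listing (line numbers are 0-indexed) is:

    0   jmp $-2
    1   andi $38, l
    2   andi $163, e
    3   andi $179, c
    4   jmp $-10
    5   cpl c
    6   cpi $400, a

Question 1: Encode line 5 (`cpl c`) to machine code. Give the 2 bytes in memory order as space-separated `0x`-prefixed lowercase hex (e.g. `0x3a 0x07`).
5. cpl fields op=0xa:4|rd=2:3|pad=0:9 → word a400h → 00 a4

0x00 0xa4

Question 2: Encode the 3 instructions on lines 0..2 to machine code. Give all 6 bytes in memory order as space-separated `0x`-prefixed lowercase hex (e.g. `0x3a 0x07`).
0. jmp fields op=0x9:4|imm=-2:12 → word 9ffeh → fe 9f
1. andi fields op=0xe:4|rd=6:3|imm=38:9 → word ec26h → 26 ec
2. andi fields op=0xe:4|rd=4:3|imm=163:9 → word e8a3h → a3 e8

0xfe 0x9f 0x26 0xec 0xa3 0xe8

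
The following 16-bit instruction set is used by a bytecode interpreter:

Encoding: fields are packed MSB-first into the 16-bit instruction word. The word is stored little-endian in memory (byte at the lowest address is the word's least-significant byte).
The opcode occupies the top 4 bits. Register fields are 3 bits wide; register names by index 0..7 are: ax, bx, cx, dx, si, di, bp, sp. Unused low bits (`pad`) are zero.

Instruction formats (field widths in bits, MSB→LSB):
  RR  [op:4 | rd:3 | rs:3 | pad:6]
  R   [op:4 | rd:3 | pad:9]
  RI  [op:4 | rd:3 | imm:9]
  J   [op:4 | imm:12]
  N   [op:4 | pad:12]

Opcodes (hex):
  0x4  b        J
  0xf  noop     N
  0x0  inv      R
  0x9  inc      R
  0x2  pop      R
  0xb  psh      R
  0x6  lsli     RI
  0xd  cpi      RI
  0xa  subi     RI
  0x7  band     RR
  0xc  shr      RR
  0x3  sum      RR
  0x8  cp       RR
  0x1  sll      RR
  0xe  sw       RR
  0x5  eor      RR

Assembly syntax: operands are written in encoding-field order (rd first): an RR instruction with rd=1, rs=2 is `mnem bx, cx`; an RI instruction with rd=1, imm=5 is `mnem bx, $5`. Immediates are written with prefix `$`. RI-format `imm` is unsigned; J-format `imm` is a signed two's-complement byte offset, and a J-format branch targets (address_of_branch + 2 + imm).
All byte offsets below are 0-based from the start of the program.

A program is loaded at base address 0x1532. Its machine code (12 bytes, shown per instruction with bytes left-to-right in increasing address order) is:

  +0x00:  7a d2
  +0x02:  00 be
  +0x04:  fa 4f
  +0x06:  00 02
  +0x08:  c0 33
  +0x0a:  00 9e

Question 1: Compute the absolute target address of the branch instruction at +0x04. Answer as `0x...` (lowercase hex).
0x1532

[04] fa 4f → 0x4ffa
  top 4b → 0x4 → b [J]
  [11:0] imm=4090 (s12→-6) = $-6
  target = base 0x1532 + off 0x04 + 2 + imm -6 = 0x1532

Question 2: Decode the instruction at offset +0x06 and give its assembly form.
@+06  little-endian(00 02) = 0x0200
  opcode bits[15:12]=0x0: inv/R
  rd: (w>>9)&0x7=0x1 → bx

inv bx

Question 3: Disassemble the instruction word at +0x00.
+0x00: 7a d2 ⇒ word 0xd27a (little)
  top 4b → 0xd → cpi [RI]
  rd: (w>>9)&0x7=0x1 → bx
  imm: (w>>0)&0x1ff=0x7a → $122

cpi bx, $122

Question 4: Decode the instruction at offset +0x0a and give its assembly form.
off 0x0a: read 00 9e as little → 0x9e00
  op=0x9e00>>12=0x9 ⇒ inc (R)
  rd@[11:9]=0x7 ⇒ sp

inc sp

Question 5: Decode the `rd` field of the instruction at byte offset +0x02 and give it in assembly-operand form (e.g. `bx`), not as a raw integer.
off 0x02: read 00 be as little → 0xbe00
  top 4b → 0xb → psh [R]
  rd@[11:9]=0x7 ⇒ sp

sp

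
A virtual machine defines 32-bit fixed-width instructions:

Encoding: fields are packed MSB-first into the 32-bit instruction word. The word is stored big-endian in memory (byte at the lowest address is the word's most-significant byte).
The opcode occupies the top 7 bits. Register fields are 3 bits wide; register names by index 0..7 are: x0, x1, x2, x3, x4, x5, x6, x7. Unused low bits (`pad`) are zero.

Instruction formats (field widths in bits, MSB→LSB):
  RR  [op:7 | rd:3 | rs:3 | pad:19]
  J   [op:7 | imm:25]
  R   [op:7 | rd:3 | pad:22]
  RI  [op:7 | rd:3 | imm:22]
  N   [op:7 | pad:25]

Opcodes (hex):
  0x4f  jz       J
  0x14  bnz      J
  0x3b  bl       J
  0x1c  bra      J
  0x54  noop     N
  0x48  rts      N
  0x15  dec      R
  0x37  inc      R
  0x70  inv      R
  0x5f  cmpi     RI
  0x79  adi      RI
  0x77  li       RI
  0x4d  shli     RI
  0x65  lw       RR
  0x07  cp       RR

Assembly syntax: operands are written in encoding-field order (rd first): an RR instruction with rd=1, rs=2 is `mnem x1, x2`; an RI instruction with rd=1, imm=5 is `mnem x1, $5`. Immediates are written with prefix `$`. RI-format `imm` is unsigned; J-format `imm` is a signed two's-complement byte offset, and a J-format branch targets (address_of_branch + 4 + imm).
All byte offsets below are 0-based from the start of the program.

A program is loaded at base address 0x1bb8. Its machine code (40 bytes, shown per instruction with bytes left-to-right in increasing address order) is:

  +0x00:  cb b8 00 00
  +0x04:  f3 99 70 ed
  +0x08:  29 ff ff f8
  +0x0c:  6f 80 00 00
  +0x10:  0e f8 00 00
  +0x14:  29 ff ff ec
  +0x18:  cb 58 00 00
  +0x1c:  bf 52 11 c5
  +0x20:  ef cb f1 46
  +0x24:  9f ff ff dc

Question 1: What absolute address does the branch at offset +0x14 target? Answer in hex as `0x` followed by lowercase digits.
off 0x14: read 29 ff ff ec as big → 0x29ffffec
  top 7b → 0x14 → bnz [J]
  imm@[24:0]=0x1ffffec (s25→-20) ⇒ $-20
  target = base 0x1bb8 + off 0x14 + 4 + imm -20 = 0x1bbc

0x1bbc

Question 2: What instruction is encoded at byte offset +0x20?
@+20  big-endian(ef cb f1 46) = 0xefcbf146
  opcode bits[31:25]=0x77: li/RI
  rd@[24:22]=0x7 ⇒ x7
  imm@[21:0]=0xbf146 ⇒ $782662

li x7, $782662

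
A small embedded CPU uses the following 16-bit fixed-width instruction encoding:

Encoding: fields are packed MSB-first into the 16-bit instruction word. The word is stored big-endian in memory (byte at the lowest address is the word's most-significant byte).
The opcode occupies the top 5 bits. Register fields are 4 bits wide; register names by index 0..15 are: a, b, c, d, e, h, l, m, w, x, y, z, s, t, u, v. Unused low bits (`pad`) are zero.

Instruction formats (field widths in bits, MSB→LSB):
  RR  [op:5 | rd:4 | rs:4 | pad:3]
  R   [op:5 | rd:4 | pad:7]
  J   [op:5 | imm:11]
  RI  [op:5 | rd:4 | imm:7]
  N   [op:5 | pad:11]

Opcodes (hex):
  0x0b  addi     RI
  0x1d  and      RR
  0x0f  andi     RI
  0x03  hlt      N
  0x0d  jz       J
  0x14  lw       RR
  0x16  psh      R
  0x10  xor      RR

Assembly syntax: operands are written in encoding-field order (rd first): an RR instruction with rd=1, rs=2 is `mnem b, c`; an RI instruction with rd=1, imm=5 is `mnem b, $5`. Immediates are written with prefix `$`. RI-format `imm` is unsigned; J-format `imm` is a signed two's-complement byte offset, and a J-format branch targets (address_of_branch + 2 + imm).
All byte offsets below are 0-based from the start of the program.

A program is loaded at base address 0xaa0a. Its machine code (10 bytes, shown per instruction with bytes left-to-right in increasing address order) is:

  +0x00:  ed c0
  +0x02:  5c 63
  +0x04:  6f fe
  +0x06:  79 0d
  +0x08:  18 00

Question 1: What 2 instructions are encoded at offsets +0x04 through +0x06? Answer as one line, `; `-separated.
jz $-2; andi c, $13

off 0x04: read 6f fe as big → 0x6ffe
  top 5b → 0xd → jz [J]
  imm@[10:0]=0x7fe (s11→-2) ⇒ $-2
off 0x06: read 79 0d as big → 0x790d
  top 5b → 0xf → andi [RI]
  rd@[10:7]=0x2 ⇒ c
  imm@[6:0]=0xd ⇒ $13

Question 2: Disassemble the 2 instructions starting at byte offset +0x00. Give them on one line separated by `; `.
+0x00: ed c0 ⇒ word 0xedc0 (big)
  top 5b → 0x1d → and [RR]
  rd@[10:7]=0xb ⇒ z
  rs@[6:3]=0x8 ⇒ w
+0x02: 5c 63 ⇒ word 0x5c63 (big)
  top 5b → 0xb → addi [RI]
  rd@[10:7]=0x8 ⇒ w
  imm@[6:0]=0x63 ⇒ $99

and z, w; addi w, $99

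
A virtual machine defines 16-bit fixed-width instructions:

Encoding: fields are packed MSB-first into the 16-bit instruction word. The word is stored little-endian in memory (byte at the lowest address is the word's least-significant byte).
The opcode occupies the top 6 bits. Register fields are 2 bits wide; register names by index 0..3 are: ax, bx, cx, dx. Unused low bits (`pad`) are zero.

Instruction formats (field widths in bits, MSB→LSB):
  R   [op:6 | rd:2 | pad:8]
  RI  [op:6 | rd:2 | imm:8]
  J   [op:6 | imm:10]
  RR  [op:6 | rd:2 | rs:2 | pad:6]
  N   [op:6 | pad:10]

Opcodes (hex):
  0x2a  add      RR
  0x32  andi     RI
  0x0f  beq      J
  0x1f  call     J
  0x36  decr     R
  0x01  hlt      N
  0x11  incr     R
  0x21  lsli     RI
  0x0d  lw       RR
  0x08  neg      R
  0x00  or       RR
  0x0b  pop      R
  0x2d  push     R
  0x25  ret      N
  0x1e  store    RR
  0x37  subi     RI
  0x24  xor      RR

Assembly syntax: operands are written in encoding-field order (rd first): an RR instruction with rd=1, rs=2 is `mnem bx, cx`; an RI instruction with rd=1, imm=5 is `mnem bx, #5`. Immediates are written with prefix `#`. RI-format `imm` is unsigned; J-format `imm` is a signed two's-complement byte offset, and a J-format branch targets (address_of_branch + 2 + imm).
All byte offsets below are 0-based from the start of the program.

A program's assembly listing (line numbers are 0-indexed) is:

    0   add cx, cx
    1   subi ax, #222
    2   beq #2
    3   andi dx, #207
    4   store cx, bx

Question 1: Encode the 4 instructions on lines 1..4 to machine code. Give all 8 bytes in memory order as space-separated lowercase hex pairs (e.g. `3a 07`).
de dc 02 3c cf cb 40 7a

L1: subi op=0x37:6|rd=0:2|imm=222:8 ⇒ 0xdcde ⇒ little de dc
L2: beq op=0xf:6|imm=2:10 ⇒ 0x3c02 ⇒ little 02 3c
L3: andi op=0x32:6|rd=3:2|imm=207:8 ⇒ 0xcbcf ⇒ little cf cb
L4: store op=0x1e:6|rd=2:2|rs=1:2|pad=0:6 ⇒ 0x7a40 ⇒ little 40 7a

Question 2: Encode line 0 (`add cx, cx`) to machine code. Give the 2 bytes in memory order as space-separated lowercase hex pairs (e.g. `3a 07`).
line 0 (add): pack op=0x2a:6|rd=2:2|rs=2:2|pad=0:6 = 0xaa80; little→ 80 aa

80 aa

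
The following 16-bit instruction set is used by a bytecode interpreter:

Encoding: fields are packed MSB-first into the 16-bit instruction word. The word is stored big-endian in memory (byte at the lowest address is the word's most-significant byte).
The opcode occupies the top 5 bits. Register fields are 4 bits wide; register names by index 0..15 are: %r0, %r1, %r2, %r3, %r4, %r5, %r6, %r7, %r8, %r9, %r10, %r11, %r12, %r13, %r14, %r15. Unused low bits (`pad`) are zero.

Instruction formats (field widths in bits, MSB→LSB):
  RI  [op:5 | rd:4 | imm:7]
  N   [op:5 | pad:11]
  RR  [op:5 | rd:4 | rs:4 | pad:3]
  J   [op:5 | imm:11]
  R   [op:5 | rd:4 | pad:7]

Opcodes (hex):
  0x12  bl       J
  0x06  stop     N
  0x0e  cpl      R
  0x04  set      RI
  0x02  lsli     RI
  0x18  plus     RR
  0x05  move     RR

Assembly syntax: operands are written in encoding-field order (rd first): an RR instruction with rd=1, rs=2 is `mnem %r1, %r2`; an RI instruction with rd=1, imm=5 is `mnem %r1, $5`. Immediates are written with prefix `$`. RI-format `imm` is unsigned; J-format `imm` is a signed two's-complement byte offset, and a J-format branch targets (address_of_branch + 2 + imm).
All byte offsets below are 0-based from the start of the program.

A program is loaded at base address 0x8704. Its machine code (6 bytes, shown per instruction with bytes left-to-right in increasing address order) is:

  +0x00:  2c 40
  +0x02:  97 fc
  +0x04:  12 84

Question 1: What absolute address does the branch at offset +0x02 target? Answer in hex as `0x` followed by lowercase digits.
0x8704

[02] 97 fc → 0x97fc
  op=0x97fc>>11=0x12 ⇒ bl (J)
  imm: (w>>0)&0x7ff=0x7fc (s11→-4) → $-4
  target = base 0x8704 + off 0x02 + 2 + imm -4 = 0x8704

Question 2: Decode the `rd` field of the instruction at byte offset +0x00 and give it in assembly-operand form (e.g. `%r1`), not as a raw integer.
%r8

[00] 2c 40 → 0x2c40
  top 5b → 0x5 → move [RR]
  [10:7] rd=8 = %r8
  [6:3] rs=8 = %r8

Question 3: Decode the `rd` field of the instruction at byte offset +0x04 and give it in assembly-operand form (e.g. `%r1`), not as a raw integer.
@+04  big-endian(12 84) = 0x1284
  top 5b → 0x2 → lsli [RI]
  [10:7] rd=5 = %r5
  [6:0] imm=4 = $4

%r5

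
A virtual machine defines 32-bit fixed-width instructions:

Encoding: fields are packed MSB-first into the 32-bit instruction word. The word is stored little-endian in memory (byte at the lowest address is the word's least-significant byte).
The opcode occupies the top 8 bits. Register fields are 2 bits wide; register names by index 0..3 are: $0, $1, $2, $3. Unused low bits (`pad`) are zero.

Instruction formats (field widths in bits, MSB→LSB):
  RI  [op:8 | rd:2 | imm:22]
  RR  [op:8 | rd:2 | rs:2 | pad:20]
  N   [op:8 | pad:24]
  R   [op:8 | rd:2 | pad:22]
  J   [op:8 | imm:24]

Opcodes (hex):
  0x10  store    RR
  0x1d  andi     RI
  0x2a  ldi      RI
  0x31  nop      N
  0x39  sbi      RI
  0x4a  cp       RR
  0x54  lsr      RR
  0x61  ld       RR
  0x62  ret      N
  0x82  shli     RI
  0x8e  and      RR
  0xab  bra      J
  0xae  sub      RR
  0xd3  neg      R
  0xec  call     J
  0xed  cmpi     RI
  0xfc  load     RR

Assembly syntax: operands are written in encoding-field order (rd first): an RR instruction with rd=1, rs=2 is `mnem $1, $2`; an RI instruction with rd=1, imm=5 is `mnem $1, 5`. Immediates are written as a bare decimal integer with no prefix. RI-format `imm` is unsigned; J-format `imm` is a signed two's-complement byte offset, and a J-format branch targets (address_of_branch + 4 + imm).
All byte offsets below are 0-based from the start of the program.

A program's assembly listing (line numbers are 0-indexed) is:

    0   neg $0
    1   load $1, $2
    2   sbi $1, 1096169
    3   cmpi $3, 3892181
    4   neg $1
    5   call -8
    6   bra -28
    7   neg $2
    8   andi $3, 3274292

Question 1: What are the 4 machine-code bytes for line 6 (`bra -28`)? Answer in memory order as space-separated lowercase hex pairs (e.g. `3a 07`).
line 6 (bra): pack op=0xab:8|imm=-28:24 = 0xabffffe4; little→ e4 ff ff ab

e4 ff ff ab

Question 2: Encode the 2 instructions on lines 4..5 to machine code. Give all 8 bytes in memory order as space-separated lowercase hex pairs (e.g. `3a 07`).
4. neg fields op=0xd3:8|rd=1:2|pad=0:22 → word d3400000h → 00 00 40 d3
5. call fields op=0xec:8|imm=-8:24 → word ecfffff8h → f8 ff ff ec

00 00 40 d3 f8 ff ff ec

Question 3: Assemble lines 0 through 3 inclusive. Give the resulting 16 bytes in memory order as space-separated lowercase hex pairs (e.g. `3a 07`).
00 00 00 d3 00 00 60 fc e9 b9 50 39 d5 63 fb ed

line 0 (neg): pack op=0xd3:8|rd=0:2|pad=0:22 = 0xd3000000; little→ 00 00 00 d3
line 1 (load): pack op=0xfc:8|rd=1:2|rs=2:2|pad=0:20 = 0xfc600000; little→ 00 00 60 fc
line 2 (sbi): pack op=0x39:8|rd=1:2|imm=1096169:22 = 0x3950b9e9; little→ e9 b9 50 39
line 3 (cmpi): pack op=0xed:8|rd=3:2|imm=3892181:22 = 0xedfb63d5; little→ d5 63 fb ed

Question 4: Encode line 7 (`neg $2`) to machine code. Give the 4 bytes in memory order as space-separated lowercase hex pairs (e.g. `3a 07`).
7. neg fields op=0xd3:8|rd=2:2|pad=0:22 → word d3800000h → 00 00 80 d3

00 00 80 d3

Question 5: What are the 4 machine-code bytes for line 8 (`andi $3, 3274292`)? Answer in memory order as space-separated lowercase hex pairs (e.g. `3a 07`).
L8: andi op=0x1d:8|rd=3:2|imm=3274292:22 ⇒ 0x1df1f634 ⇒ little 34 f6 f1 1d

34 f6 f1 1d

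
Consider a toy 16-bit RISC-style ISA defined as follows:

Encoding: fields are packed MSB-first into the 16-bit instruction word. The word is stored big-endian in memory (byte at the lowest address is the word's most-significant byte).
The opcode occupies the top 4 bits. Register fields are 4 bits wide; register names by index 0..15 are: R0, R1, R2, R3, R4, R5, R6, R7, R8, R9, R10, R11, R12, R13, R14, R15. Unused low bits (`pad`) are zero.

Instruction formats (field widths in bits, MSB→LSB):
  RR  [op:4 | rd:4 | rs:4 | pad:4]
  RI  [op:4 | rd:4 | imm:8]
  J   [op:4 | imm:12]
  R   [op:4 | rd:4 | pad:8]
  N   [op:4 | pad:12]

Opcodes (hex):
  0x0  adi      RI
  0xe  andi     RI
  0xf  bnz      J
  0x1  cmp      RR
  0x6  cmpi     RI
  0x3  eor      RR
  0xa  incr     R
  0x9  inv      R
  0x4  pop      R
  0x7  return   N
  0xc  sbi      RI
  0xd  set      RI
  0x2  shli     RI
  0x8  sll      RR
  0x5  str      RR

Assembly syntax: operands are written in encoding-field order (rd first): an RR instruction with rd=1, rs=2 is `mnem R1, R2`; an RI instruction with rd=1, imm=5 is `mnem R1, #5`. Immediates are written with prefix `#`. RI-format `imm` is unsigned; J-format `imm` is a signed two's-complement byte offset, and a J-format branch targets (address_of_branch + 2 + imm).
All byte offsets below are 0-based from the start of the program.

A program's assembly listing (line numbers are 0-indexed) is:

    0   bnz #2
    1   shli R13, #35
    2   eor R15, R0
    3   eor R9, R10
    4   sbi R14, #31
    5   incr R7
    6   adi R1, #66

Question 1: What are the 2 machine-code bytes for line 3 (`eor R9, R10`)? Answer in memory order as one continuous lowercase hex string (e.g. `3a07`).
L3: eor op=0x3:4|rd=9:4|rs=10:4|pad=0:4 ⇒ 0x39a0 ⇒ big 39 a0

39a0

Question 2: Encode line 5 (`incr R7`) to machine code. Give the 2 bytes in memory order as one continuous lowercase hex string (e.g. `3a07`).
L5: incr op=0xa:4|rd=7:4|pad=0:8 ⇒ 0xa700 ⇒ big a7 00

a700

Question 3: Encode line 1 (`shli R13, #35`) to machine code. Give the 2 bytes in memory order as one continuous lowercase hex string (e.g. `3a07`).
2d23

1. shli fields op=0x2:4|rd=13:4|imm=35:8 → word 2d23h → 2d 23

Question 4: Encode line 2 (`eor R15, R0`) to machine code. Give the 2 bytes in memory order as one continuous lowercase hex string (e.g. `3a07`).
line 2 (eor): pack op=0x3:4|rd=15:4|rs=0:4|pad=0:4 = 0x3f00; big→ 3f 00

3f00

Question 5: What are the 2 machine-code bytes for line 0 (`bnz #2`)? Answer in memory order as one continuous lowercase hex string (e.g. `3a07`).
f002

line 0 (bnz): pack op=0xf:4|imm=2:12 = 0xf002; big→ f0 02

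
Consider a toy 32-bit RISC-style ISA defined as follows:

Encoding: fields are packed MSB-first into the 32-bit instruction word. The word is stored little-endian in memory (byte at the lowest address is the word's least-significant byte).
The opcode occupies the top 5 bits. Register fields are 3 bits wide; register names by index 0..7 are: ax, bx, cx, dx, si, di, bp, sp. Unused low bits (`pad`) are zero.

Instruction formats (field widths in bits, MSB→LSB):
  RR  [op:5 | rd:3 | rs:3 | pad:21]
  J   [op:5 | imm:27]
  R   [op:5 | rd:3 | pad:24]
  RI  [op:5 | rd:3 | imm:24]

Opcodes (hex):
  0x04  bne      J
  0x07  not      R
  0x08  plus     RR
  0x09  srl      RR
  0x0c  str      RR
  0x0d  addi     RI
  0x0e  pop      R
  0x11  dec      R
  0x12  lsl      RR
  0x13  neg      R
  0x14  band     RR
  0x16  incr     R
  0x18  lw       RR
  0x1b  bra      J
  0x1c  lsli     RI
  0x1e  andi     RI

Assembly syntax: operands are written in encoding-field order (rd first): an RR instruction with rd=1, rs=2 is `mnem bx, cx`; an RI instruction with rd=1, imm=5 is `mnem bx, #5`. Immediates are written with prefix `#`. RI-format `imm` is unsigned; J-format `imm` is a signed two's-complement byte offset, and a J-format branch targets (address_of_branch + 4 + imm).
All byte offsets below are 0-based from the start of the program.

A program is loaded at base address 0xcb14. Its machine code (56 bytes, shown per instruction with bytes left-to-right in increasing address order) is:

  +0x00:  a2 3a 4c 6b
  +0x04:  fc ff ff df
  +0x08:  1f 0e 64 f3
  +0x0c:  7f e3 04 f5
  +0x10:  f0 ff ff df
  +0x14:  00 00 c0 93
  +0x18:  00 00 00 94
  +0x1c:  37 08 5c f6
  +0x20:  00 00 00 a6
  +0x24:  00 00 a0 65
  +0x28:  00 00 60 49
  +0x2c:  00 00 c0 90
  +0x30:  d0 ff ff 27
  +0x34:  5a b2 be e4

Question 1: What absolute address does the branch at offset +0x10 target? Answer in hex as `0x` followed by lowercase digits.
0xcb18

@+10  little-endian(f0 ff ff df) = 0xdffffff0
  top 5b → 0x1b → bra [J]
  imm: (w>>0)&0x7ffffff=0x7fffff0 (s27→-16) → #-16
  target = base 0xcb14 + off 0x10 + 4 + imm -16 = 0xcb18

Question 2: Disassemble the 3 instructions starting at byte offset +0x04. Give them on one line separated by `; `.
off 0x04: read fc ff ff df as little → 0xdffffffc
  top 5b → 0x1b → bra [J]
  [26:0] imm=134217724 (s27→-4) = #-4
off 0x08: read 1f 0e 64 f3 as little → 0xf3640e1f
  top 5b → 0x1e → andi [RI]
  [26:24] rd=3 = dx
  [23:0] imm=6557215 = #6557215
off 0x0c: read 7f e3 04 f5 as little → 0xf504e37f
  top 5b → 0x1e → andi [RI]
  [26:24] rd=5 = di
  [23:0] imm=320383 = #320383

bra #-4; andi dx, #6557215; andi di, #320383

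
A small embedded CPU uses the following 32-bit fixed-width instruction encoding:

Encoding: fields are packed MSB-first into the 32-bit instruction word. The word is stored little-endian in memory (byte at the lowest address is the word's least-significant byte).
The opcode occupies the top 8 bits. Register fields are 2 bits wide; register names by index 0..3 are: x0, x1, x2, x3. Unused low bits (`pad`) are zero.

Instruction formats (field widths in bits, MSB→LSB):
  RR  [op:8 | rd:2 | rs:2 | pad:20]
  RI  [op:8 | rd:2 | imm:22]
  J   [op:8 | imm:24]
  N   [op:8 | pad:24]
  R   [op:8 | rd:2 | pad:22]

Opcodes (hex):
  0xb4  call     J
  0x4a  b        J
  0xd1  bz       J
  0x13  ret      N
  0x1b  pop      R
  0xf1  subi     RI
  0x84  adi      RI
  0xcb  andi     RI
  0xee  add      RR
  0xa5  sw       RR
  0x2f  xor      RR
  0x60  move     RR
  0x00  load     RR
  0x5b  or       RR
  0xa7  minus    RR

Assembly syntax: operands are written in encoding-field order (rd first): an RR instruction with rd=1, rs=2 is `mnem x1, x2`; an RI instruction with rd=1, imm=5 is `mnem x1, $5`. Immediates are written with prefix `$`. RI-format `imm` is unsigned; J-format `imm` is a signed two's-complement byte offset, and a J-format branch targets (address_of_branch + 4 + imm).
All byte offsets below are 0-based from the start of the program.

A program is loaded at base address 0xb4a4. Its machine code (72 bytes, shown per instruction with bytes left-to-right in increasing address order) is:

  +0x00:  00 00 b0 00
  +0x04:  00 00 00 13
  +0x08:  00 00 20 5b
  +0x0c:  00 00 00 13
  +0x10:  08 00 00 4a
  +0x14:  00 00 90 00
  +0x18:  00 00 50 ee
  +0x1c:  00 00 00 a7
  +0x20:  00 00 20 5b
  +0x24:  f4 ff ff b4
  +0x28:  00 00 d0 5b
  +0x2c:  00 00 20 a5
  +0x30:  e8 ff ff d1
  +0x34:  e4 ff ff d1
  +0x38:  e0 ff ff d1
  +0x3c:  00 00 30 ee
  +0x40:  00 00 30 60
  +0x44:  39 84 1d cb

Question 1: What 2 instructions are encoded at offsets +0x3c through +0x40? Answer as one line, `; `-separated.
add x0, x3; move x0, x3

[3c] 00 00 30 ee → 0xee300000
  op=0xee300000>>24=0xee ⇒ add (RR)
  [23:22] rd=0 = x0
  [21:20] rs=3 = x3
[40] 00 00 30 60 → 0x60300000
  op=0x60300000>>24=0x60 ⇒ move (RR)
  [23:22] rd=0 = x0
  [21:20] rs=3 = x3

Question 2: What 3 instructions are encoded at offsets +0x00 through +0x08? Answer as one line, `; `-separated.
load x2, x3; ret; or x0, x2

off 0x00: read 00 00 b0 00 as little → 0x00b00000
  op=0x00b00000>>24=0x0 ⇒ load (RR)
  rd: (w>>22)&0x3=0x2 → x2
  rs: (w>>20)&0x3=0x3 → x3
off 0x04: read 00 00 00 13 as little → 0x13000000
  op=0x13000000>>24=0x13 ⇒ ret (N)
off 0x08: read 00 00 20 5b as little → 0x5b200000
  op=0x5b200000>>24=0x5b ⇒ or (RR)
  rd: (w>>22)&0x3=0x0 → x0
  rs: (w>>20)&0x3=0x2 → x2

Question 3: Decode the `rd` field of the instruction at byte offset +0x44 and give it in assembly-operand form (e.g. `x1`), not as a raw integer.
@+44  little-endian(39 84 1d cb) = 0xcb1d8439
  op=0xcb1d8439>>24=0xcb ⇒ andi (RI)
  [23:22] rd=0 = x0
  [21:0] imm=1934393 = $1934393

x0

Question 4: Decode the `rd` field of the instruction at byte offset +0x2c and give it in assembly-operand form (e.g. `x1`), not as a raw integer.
off 0x2c: read 00 00 20 a5 as little → 0xa5200000
  opcode bits[31:24]=0xa5: sw/RR
  [23:22] rd=0 = x0
  [21:20] rs=2 = x2

x0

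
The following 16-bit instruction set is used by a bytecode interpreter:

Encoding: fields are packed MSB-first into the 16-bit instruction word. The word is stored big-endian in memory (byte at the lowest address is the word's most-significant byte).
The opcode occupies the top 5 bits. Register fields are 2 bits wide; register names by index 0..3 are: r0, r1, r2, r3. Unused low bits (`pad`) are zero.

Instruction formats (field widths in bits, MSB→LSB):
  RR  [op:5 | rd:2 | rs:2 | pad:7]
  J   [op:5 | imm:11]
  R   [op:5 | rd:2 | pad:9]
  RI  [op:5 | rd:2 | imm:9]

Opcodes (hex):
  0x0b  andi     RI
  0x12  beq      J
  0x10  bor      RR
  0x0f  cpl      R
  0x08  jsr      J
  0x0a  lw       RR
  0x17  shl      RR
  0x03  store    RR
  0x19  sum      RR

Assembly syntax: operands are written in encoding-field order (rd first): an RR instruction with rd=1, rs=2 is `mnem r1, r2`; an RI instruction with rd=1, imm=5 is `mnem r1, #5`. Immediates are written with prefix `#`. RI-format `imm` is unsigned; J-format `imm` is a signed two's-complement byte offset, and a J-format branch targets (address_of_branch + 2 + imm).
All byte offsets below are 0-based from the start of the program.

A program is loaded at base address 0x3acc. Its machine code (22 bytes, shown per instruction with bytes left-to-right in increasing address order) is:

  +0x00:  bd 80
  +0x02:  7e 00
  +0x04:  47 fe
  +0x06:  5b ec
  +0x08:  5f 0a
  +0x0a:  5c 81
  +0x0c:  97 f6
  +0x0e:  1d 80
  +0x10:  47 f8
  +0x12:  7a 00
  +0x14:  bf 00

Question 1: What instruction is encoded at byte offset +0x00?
shl r2, r3

[00] bd 80 → 0xbd80
  opcode bits[15:11]=0x17: shl/RR
  rd: (w>>9)&0x3=0x2 → r2
  rs: (w>>7)&0x3=0x3 → r3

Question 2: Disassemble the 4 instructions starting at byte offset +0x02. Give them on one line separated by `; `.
@+02  big-endian(7e 00) = 0x7e00
  opcode bits[15:11]=0xf: cpl/R
  rd: (w>>9)&0x3=0x3 → r3
@+04  big-endian(47 fe) = 0x47fe
  opcode bits[15:11]=0x8: jsr/J
  imm: (w>>0)&0x7ff=0x7fe (s11→-2) → #-2
@+06  big-endian(5b ec) = 0x5bec
  opcode bits[15:11]=0xb: andi/RI
  rd: (w>>9)&0x3=0x1 → r1
  imm: (w>>0)&0x1ff=0x1ec → #492
@+08  big-endian(5f 0a) = 0x5f0a
  opcode bits[15:11]=0xb: andi/RI
  rd: (w>>9)&0x3=0x3 → r3
  imm: (w>>0)&0x1ff=0x10a → #266

cpl r3; jsr #-2; andi r1, #492; andi r3, #266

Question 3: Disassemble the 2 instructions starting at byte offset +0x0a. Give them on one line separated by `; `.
@+0a  big-endian(5c 81) = 0x5c81
  opcode bits[15:11]=0xb: andi/RI
  rd: (w>>9)&0x3=0x2 → r2
  imm: (w>>0)&0x1ff=0x81 → #129
@+0c  big-endian(97 f6) = 0x97f6
  opcode bits[15:11]=0x12: beq/J
  imm: (w>>0)&0x7ff=0x7f6 (s11→-10) → #-10

andi r2, #129; beq #-10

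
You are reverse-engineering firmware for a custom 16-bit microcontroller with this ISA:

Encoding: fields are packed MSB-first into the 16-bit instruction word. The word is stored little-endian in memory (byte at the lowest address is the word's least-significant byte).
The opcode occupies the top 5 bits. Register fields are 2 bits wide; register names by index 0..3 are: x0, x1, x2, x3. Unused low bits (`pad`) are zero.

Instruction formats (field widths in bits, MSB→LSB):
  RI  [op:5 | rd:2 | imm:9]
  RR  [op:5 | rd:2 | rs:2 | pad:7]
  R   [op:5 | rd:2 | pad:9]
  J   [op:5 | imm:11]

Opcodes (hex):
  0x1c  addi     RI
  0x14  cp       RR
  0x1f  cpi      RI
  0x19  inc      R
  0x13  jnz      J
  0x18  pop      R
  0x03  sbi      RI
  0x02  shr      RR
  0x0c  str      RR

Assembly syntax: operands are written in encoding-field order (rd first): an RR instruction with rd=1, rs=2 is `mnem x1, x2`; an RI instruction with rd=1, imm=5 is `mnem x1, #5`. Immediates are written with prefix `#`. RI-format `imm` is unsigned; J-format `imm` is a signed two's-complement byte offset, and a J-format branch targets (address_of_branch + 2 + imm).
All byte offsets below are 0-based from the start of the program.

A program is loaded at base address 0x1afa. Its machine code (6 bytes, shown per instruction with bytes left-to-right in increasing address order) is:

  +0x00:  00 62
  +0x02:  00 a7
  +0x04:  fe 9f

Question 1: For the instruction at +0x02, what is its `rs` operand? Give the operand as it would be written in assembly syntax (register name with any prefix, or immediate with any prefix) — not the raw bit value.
[02] 00 a7 → 0xa700
  op=0xa700>>11=0x14 ⇒ cp (RR)
  rd: (w>>9)&0x3=0x3 → x3
  rs: (w>>7)&0x3=0x2 → x2

x2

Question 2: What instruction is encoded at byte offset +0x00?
@+00  little-endian(00 62) = 0x6200
  opcode bits[15:11]=0xc: str/RR
  rd: (w>>9)&0x3=0x1 → x1
  rs: (w>>7)&0x3=0x0 → x0

str x1, x0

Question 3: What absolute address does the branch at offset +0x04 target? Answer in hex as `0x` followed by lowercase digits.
+0x04: fe 9f ⇒ word 0x9ffe (little)
  top 5b → 0x13 → jnz [J]
  imm@[10:0]=0x7fe (s11→-2) ⇒ #-2
  target = base 0x1afa + off 0x04 + 2 + imm -2 = 0x1afe

0x1afe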